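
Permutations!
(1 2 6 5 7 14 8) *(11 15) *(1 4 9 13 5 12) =(1 2 6 12)(4 9 13 5 7 14 8)(11 15) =[0, 2, 6, 3, 9, 7, 12, 14, 4, 13, 10, 15, 1, 5, 8, 11]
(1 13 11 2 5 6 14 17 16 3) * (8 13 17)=(1 17 16 3)(2 5 6 14 8 13 11)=[0, 17, 5, 1, 4, 6, 14, 7, 13, 9, 10, 2, 12, 11, 8, 15, 3, 16]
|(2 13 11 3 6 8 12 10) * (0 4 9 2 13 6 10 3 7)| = |(0 4 9 2 6 8 12 3 10 13 11 7)| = 12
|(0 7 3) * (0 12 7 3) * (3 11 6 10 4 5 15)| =10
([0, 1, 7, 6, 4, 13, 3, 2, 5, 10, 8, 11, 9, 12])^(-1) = (2 7)(3 6)(5 8 10 9 12 13)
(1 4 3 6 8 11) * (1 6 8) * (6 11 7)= (11)(1 4 3 8 7 6)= [0, 4, 2, 8, 3, 5, 1, 6, 7, 9, 10, 11]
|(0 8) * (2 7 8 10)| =|(0 10 2 7 8)| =5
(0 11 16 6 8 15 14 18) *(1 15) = (0 11 16 6 8 1 15 14 18) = [11, 15, 2, 3, 4, 5, 8, 7, 1, 9, 10, 16, 12, 13, 18, 14, 6, 17, 0]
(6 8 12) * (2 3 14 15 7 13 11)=(2 3 14 15 7 13 11)(6 8 12)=[0, 1, 3, 14, 4, 5, 8, 13, 12, 9, 10, 2, 6, 11, 15, 7]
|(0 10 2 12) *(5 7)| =4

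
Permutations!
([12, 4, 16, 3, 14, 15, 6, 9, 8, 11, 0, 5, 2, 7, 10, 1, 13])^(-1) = [10, 15, 12, 3, 1, 11, 6, 13, 8, 7, 14, 9, 0, 16, 4, 5, 2]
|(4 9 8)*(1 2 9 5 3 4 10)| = |(1 2 9 8 10)(3 4 5)| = 15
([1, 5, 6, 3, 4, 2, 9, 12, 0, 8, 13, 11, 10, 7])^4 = [6, 9, 0, 3, 4, 8, 1, 7, 2, 5, 10, 11, 12, 13]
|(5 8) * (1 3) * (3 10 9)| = |(1 10 9 3)(5 8)| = 4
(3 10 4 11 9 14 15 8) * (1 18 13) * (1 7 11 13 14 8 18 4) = [0, 4, 2, 10, 13, 5, 6, 11, 3, 8, 1, 9, 12, 7, 15, 18, 16, 17, 14] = (1 4 13 7 11 9 8 3 10)(14 15 18)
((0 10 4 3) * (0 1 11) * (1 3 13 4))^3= (0 11 1 10)(4 13)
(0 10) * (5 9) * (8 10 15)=(0 15 8 10)(5 9)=[15, 1, 2, 3, 4, 9, 6, 7, 10, 5, 0, 11, 12, 13, 14, 8]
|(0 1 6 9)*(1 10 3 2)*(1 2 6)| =5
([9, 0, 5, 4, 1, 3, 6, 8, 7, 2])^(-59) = [3, 5, 1, 9, 2, 0, 6, 8, 7, 4]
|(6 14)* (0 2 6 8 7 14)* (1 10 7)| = 15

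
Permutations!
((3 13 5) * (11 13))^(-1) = ((3 11 13 5))^(-1) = (3 5 13 11)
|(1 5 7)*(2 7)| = 4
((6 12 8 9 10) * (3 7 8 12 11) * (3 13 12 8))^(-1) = (3 7)(6 10 9 8 12 13 11)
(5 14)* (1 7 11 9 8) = (1 7 11 9 8)(5 14) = [0, 7, 2, 3, 4, 14, 6, 11, 1, 8, 10, 9, 12, 13, 5]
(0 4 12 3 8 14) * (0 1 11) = (0 4 12 3 8 14 1 11) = [4, 11, 2, 8, 12, 5, 6, 7, 14, 9, 10, 0, 3, 13, 1]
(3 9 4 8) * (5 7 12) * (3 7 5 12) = (12)(3 9 4 8 7) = [0, 1, 2, 9, 8, 5, 6, 3, 7, 4, 10, 11, 12]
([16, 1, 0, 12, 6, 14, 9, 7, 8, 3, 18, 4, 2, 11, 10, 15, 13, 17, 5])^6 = (0 9 13 12 4)(2 6 16 3 11)(5 10)(14 18)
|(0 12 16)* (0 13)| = |(0 12 16 13)| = 4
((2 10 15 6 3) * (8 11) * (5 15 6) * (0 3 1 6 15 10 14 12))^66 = ((0 3 2 14 12)(1 6)(5 10 15)(8 11))^66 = (15)(0 3 2 14 12)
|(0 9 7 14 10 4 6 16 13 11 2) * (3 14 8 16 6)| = 8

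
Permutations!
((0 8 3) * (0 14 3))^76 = (14)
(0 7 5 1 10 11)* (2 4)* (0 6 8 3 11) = (0 7 5 1 10)(2 4)(3 11 6 8) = [7, 10, 4, 11, 2, 1, 8, 5, 3, 9, 0, 6]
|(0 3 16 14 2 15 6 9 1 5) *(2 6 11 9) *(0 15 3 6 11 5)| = |(0 6 2 3 16 14 11 9 1)(5 15)| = 18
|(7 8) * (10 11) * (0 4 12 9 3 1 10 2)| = |(0 4 12 9 3 1 10 11 2)(7 8)| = 18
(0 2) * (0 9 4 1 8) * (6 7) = [2, 8, 9, 3, 1, 5, 7, 6, 0, 4] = (0 2 9 4 1 8)(6 7)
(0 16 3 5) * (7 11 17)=(0 16 3 5)(7 11 17)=[16, 1, 2, 5, 4, 0, 6, 11, 8, 9, 10, 17, 12, 13, 14, 15, 3, 7]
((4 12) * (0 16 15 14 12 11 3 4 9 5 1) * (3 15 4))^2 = (0 4 15 12 5)(1 16 11 14 9)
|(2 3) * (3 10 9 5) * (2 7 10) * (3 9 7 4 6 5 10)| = |(3 4 6 5 9 10 7)| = 7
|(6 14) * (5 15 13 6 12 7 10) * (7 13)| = 4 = |(5 15 7 10)(6 14 12 13)|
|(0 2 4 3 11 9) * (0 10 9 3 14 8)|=10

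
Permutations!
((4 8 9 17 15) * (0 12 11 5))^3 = ((0 12 11 5)(4 8 9 17 15))^3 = (0 5 11 12)(4 17 8 15 9)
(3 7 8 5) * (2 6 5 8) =(8)(2 6 5 3 7) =[0, 1, 6, 7, 4, 3, 5, 2, 8]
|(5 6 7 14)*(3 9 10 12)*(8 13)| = 4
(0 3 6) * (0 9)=(0 3 6 9)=[3, 1, 2, 6, 4, 5, 9, 7, 8, 0]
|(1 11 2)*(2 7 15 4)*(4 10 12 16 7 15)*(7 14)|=|(1 11 15 10 12 16 14 7 4 2)|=10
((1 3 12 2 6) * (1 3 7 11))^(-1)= (1 11 7)(2 12 3 6)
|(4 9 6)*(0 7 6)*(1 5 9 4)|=6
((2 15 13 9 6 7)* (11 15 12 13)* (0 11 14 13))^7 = ((0 11 15 14 13 9 6 7 2 12))^7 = (0 7 13 11 2 9 15 12 6 14)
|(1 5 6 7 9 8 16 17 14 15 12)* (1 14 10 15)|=|(1 5 6 7 9 8 16 17 10 15 12 14)|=12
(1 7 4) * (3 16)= (1 7 4)(3 16)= [0, 7, 2, 16, 1, 5, 6, 4, 8, 9, 10, 11, 12, 13, 14, 15, 3]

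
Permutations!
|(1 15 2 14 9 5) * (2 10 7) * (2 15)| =15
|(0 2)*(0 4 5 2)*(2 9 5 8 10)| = 4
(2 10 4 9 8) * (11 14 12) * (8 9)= (2 10 4 8)(11 14 12)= [0, 1, 10, 3, 8, 5, 6, 7, 2, 9, 4, 14, 11, 13, 12]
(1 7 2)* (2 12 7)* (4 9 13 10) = [0, 2, 1, 3, 9, 5, 6, 12, 8, 13, 4, 11, 7, 10] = (1 2)(4 9 13 10)(7 12)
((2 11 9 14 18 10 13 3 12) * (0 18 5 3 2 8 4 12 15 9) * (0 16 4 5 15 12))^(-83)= ((0 18 10 13 2 11 16 4)(3 12 8 5)(9 14 15))^(-83)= (0 11 10 4 2 18 16 13)(3 12 8 5)(9 14 15)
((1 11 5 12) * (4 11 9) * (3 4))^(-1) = (1 12 5 11 4 3 9) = ((1 9 3 4 11 5 12))^(-1)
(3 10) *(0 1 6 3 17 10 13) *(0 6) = [1, 0, 2, 13, 4, 5, 3, 7, 8, 9, 17, 11, 12, 6, 14, 15, 16, 10] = (0 1)(3 13 6)(10 17)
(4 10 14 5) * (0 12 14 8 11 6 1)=[12, 0, 2, 3, 10, 4, 1, 7, 11, 9, 8, 6, 14, 13, 5]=(0 12 14 5 4 10 8 11 6 1)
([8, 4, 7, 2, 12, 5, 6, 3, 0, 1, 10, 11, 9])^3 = (0 8)(1 9 12 4)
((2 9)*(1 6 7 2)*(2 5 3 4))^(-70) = (1 7 3 2)(4 9 6 5)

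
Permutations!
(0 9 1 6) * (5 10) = (0 9 1 6)(5 10) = [9, 6, 2, 3, 4, 10, 0, 7, 8, 1, 5]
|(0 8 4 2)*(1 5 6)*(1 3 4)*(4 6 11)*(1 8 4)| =|(0 4 2)(1 5 11)(3 6)| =6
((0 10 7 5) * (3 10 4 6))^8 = ((0 4 6 3 10 7 5))^8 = (0 4 6 3 10 7 5)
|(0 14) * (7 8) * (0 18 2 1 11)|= |(0 14 18 2 1 11)(7 8)|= 6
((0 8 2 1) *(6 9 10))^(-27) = ((0 8 2 1)(6 9 10))^(-27) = (10)(0 8 2 1)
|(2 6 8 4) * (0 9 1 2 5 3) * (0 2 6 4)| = 20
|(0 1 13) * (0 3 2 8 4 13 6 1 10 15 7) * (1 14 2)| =|(0 10 15 7)(1 6 14 2 8 4 13 3)| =8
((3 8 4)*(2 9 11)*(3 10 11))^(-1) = (2 11 10 4 8 3 9)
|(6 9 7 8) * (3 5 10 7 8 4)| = 15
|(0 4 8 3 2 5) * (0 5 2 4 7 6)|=3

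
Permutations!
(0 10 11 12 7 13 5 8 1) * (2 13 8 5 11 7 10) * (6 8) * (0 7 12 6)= (0 2 13 11 6 8 1 7)(10 12)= [2, 7, 13, 3, 4, 5, 8, 0, 1, 9, 12, 6, 10, 11]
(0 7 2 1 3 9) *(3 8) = (0 7 2 1 8 3 9) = [7, 8, 1, 9, 4, 5, 6, 2, 3, 0]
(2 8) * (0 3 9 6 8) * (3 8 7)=(0 8 2)(3 9 6 7)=[8, 1, 0, 9, 4, 5, 7, 3, 2, 6]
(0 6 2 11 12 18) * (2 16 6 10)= (0 10 2 11 12 18)(6 16)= [10, 1, 11, 3, 4, 5, 16, 7, 8, 9, 2, 12, 18, 13, 14, 15, 6, 17, 0]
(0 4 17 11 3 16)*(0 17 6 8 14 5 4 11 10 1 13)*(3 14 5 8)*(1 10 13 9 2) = [11, 9, 1, 16, 6, 4, 3, 7, 5, 2, 10, 14, 12, 0, 8, 15, 17, 13] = (0 11 14 8 5 4 6 3 16 17 13)(1 9 2)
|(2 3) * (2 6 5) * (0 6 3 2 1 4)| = 5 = |(0 6 5 1 4)|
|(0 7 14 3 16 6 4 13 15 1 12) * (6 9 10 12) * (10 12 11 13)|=|(0 7 14 3 16 9 12)(1 6 4 10 11 13 15)|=7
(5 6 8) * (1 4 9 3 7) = (1 4 9 3 7)(5 6 8) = [0, 4, 2, 7, 9, 6, 8, 1, 5, 3]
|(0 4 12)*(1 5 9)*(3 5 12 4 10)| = 7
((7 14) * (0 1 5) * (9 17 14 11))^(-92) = ((0 1 5)(7 11 9 17 14))^(-92) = (0 1 5)(7 17 11 14 9)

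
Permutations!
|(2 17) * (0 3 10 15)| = 4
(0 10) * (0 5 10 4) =(0 4)(5 10) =[4, 1, 2, 3, 0, 10, 6, 7, 8, 9, 5]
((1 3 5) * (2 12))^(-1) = (1 5 3)(2 12)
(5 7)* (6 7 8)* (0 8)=(0 8 6 7 5)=[8, 1, 2, 3, 4, 0, 7, 5, 6]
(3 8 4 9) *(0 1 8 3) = (0 1 8 4 9) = [1, 8, 2, 3, 9, 5, 6, 7, 4, 0]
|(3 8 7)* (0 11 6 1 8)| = |(0 11 6 1 8 7 3)| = 7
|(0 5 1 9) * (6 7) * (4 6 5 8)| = 8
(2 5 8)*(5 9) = [0, 1, 9, 3, 4, 8, 6, 7, 2, 5] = (2 9 5 8)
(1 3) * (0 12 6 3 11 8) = (0 12 6 3 1 11 8) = [12, 11, 2, 1, 4, 5, 3, 7, 0, 9, 10, 8, 6]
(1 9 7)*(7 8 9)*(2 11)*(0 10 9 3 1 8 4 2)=(0 10 9 4 2 11)(1 7 8 3)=[10, 7, 11, 1, 2, 5, 6, 8, 3, 4, 9, 0]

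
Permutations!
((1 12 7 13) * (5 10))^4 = (13)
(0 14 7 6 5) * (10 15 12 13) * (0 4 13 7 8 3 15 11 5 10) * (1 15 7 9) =(0 14 8 3 7 6 10 11 5 4 13)(1 15 12 9) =[14, 15, 2, 7, 13, 4, 10, 6, 3, 1, 11, 5, 9, 0, 8, 12]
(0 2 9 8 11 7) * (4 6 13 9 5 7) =(0 2 5 7)(4 6 13 9 8 11) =[2, 1, 5, 3, 6, 7, 13, 0, 11, 8, 10, 4, 12, 9]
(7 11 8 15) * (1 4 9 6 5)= (1 4 9 6 5)(7 11 8 15)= [0, 4, 2, 3, 9, 1, 5, 11, 15, 6, 10, 8, 12, 13, 14, 7]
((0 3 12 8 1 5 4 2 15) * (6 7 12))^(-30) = (0 7 1 2 3 12 5 15 6 8 4) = ((0 3 6 7 12 8 1 5 4 2 15))^(-30)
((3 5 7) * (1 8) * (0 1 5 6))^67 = (0 7 1 3 8 6 5)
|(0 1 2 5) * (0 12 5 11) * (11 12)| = |(0 1 2 12 5 11)| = 6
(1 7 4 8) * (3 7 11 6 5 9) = (1 11 6 5 9 3 7 4 8) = [0, 11, 2, 7, 8, 9, 5, 4, 1, 3, 10, 6]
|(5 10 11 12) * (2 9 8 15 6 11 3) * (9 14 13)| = 12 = |(2 14 13 9 8 15 6 11 12 5 10 3)|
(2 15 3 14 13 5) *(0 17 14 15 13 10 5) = (0 17 14 10 5 2 13)(3 15) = [17, 1, 13, 15, 4, 2, 6, 7, 8, 9, 5, 11, 12, 0, 10, 3, 16, 14]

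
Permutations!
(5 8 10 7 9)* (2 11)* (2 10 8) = [0, 1, 11, 3, 4, 2, 6, 9, 8, 5, 7, 10] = (2 11 10 7 9 5)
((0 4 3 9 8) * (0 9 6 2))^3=(0 6 4 2 3)(8 9)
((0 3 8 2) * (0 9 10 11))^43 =(0 3 8 2 9 10 11) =((0 3 8 2 9 10 11))^43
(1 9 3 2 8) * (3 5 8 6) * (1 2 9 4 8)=(1 4 8 2 6 3 9 5)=[0, 4, 6, 9, 8, 1, 3, 7, 2, 5]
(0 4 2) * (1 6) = (0 4 2)(1 6) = [4, 6, 0, 3, 2, 5, 1]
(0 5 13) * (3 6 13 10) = (0 5 10 3 6 13) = [5, 1, 2, 6, 4, 10, 13, 7, 8, 9, 3, 11, 12, 0]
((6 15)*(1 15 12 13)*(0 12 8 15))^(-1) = ((0 12 13 1)(6 8 15))^(-1) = (0 1 13 12)(6 15 8)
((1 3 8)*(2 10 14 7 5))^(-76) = (1 8 3)(2 5 7 14 10)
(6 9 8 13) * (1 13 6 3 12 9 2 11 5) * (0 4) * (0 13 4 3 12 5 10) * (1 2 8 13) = (0 3 5 2 11 10)(1 4)(6 8)(9 13 12) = [3, 4, 11, 5, 1, 2, 8, 7, 6, 13, 0, 10, 9, 12]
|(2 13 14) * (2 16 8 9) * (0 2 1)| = |(0 2 13 14 16 8 9 1)| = 8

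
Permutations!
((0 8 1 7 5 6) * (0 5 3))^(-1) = ((0 8 1 7 3)(5 6))^(-1) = (0 3 7 1 8)(5 6)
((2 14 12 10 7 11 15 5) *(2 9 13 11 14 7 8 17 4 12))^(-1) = (2 14 7)(4 17 8 10 12)(5 15 11 13 9)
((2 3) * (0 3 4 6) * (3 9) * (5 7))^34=(0 4 3)(2 9 6)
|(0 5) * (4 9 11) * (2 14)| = 6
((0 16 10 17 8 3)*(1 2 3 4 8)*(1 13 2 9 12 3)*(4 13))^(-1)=(0 3 12 9 1 2 13 8 4 17 10 16)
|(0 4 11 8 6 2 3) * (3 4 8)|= |(0 8 6 2 4 11 3)|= 7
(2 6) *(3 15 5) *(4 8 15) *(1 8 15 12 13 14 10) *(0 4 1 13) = [4, 8, 6, 1, 15, 3, 2, 7, 12, 9, 13, 11, 0, 14, 10, 5] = (0 4 15 5 3 1 8 12)(2 6)(10 13 14)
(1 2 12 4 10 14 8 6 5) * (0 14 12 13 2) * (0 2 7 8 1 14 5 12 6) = (0 5 14 1 2 13 7 8)(4 10 6 12) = [5, 2, 13, 3, 10, 14, 12, 8, 0, 9, 6, 11, 4, 7, 1]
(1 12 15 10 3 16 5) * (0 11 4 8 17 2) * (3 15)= [11, 12, 0, 16, 8, 1, 6, 7, 17, 9, 15, 4, 3, 13, 14, 10, 5, 2]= (0 11 4 8 17 2)(1 12 3 16 5)(10 15)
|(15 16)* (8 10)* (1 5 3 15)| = |(1 5 3 15 16)(8 10)| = 10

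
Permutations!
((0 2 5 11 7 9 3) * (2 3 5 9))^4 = (2 7 11 5 9)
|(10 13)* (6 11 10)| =|(6 11 10 13)| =4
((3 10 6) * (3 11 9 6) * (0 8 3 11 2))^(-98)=(0 6 11 3)(2 9 10 8)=((0 8 3 10 11 9 6 2))^(-98)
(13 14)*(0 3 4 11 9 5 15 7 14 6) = (0 3 4 11 9 5 15 7 14 13 6) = [3, 1, 2, 4, 11, 15, 0, 14, 8, 5, 10, 9, 12, 6, 13, 7]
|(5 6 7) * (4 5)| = |(4 5 6 7)| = 4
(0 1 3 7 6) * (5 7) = (0 1 3 5 7 6) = [1, 3, 2, 5, 4, 7, 0, 6]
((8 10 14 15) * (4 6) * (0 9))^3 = (0 9)(4 6)(8 15 14 10) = ((0 9)(4 6)(8 10 14 15))^3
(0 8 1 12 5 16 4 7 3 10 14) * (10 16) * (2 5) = (0 8 1 12 2 5 10 14)(3 16 4 7) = [8, 12, 5, 16, 7, 10, 6, 3, 1, 9, 14, 11, 2, 13, 0, 15, 4]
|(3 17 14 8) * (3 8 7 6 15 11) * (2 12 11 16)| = 10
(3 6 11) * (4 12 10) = (3 6 11)(4 12 10) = [0, 1, 2, 6, 12, 5, 11, 7, 8, 9, 4, 3, 10]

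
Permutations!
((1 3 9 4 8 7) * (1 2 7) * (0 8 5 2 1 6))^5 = ((0 8 6)(1 3 9 4 5 2 7))^5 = (0 6 8)(1 2 4 3 7 5 9)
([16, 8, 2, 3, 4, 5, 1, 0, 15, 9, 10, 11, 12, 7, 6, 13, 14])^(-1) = (0 7 13 15 8 1 6 14 16)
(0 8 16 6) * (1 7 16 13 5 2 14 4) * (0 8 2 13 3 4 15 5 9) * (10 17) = (0 2 14 15 5 13 9)(1 7 16 6 8 3 4)(10 17) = [2, 7, 14, 4, 1, 13, 8, 16, 3, 0, 17, 11, 12, 9, 15, 5, 6, 10]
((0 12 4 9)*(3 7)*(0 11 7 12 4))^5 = ((0 4 9 11 7 3 12))^5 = (0 3 11 4 12 7 9)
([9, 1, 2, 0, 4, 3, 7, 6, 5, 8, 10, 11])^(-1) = [3, 1, 2, 5, 4, 8, 7, 6, 9, 0, 10, 11]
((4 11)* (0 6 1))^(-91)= ((0 6 1)(4 11))^(-91)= (0 1 6)(4 11)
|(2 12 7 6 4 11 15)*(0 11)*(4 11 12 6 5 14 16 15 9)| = 12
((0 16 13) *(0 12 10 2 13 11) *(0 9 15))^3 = ((0 16 11 9 15)(2 13 12 10))^3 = (0 9 16 15 11)(2 10 12 13)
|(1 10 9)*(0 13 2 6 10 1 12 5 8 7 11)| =|(0 13 2 6 10 9 12 5 8 7 11)| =11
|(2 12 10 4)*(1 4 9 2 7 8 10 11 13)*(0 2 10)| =|(0 2 12 11 13 1 4 7 8)(9 10)| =18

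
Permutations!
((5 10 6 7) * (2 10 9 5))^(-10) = (2 6)(7 10)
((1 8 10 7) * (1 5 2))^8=((1 8 10 7 5 2))^8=(1 10 5)(2 8 7)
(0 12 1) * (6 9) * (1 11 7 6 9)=(0 12 11 7 6 1)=[12, 0, 2, 3, 4, 5, 1, 6, 8, 9, 10, 7, 11]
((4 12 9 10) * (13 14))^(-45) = (4 10 9 12)(13 14)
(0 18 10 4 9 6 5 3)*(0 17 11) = (0 18 10 4 9 6 5 3 17 11) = [18, 1, 2, 17, 9, 3, 5, 7, 8, 6, 4, 0, 12, 13, 14, 15, 16, 11, 10]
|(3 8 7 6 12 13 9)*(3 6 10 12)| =8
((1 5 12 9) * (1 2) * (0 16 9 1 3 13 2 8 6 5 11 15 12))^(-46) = ((0 16 9 8 6 5)(1 11 15 12)(2 3 13))^(-46) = (0 9 6)(1 15)(2 13 3)(5 16 8)(11 12)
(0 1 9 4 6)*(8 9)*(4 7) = (0 1 8 9 7 4 6) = [1, 8, 2, 3, 6, 5, 0, 4, 9, 7]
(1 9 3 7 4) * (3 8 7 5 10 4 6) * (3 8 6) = (1 9 6 8 7 3 5 10 4) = [0, 9, 2, 5, 1, 10, 8, 3, 7, 6, 4]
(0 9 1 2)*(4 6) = [9, 2, 0, 3, 6, 5, 4, 7, 8, 1] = (0 9 1 2)(4 6)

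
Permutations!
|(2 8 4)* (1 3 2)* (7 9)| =|(1 3 2 8 4)(7 9)| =10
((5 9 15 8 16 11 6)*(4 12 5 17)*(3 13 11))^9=(3 15 12 6)(4 11 16 9)(5 17 13 8)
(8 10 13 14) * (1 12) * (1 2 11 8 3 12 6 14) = (1 6 14 3 12 2 11 8 10 13) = [0, 6, 11, 12, 4, 5, 14, 7, 10, 9, 13, 8, 2, 1, 3]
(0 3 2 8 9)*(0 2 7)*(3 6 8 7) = (0 6 8 9 2 7) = [6, 1, 7, 3, 4, 5, 8, 0, 9, 2]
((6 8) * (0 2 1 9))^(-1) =((0 2 1 9)(6 8))^(-1) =(0 9 1 2)(6 8)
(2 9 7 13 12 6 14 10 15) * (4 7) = (2 9 4 7 13 12 6 14 10 15) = [0, 1, 9, 3, 7, 5, 14, 13, 8, 4, 15, 11, 6, 12, 10, 2]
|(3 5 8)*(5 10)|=4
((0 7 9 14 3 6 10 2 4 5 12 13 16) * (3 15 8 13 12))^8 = (16)(2 5 6)(3 10 4)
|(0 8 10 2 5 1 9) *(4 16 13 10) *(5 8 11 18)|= |(0 11 18 5 1 9)(2 8 4 16 13 10)|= 6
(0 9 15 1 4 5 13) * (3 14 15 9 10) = [10, 4, 2, 14, 5, 13, 6, 7, 8, 9, 3, 11, 12, 0, 15, 1] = (0 10 3 14 15 1 4 5 13)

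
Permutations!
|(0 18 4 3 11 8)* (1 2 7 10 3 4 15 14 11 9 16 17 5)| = 18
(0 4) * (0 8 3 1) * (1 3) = (0 4 8 1) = [4, 0, 2, 3, 8, 5, 6, 7, 1]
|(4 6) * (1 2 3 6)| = 5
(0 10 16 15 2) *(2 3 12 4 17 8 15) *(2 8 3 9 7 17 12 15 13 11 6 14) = (0 10 16 8 13 11 6 14 2)(3 15 9 7 17)(4 12) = [10, 1, 0, 15, 12, 5, 14, 17, 13, 7, 16, 6, 4, 11, 2, 9, 8, 3]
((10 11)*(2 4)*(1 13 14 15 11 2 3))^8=(1 3 4 2 10 11 15 14 13)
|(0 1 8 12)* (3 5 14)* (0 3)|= 7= |(0 1 8 12 3 5 14)|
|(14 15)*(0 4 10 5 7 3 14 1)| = 9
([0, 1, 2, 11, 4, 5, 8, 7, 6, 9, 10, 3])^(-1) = (3 11)(6 8)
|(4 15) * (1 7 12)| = 6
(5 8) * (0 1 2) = [1, 2, 0, 3, 4, 8, 6, 7, 5] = (0 1 2)(5 8)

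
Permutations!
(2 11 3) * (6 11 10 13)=(2 10 13 6 11 3)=[0, 1, 10, 2, 4, 5, 11, 7, 8, 9, 13, 3, 12, 6]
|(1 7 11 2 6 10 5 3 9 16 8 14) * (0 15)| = 12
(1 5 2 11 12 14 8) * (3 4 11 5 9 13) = (1 9 13 3 4 11 12 14 8)(2 5) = [0, 9, 5, 4, 11, 2, 6, 7, 1, 13, 10, 12, 14, 3, 8]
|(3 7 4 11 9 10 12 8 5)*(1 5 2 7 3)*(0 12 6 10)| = 8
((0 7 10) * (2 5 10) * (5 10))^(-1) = (0 10 2 7)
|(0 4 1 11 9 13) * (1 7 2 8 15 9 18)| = 24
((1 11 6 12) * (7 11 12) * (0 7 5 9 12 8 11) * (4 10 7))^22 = ((0 4 10 7)(1 8 11 6 5 9 12))^22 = (0 10)(1 8 11 6 5 9 12)(4 7)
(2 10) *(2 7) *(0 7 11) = [7, 1, 10, 3, 4, 5, 6, 2, 8, 9, 11, 0] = (0 7 2 10 11)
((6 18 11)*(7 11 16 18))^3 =((6 7 11)(16 18))^3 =(16 18)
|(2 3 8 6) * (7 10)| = 4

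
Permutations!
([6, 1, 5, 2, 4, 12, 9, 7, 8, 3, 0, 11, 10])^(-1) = [10, 1, 3, 9, 4, 2, 0, 7, 8, 6, 12, 11, 5]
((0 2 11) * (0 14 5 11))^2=((0 2)(5 11 14))^2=(5 14 11)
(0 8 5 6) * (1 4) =[8, 4, 2, 3, 1, 6, 0, 7, 5] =(0 8 5 6)(1 4)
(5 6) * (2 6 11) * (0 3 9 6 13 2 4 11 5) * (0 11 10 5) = [3, 1, 13, 9, 10, 0, 11, 7, 8, 6, 5, 4, 12, 2] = (0 3 9 6 11 4 10 5)(2 13)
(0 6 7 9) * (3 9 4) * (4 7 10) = (0 6 10 4 3 9) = [6, 1, 2, 9, 3, 5, 10, 7, 8, 0, 4]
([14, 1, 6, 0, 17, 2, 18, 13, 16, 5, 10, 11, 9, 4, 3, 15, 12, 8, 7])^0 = [0, 1, 2, 3, 4, 5, 6, 7, 8, 9, 10, 11, 12, 13, 14, 15, 16, 17, 18]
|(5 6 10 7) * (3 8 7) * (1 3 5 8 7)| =12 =|(1 3 7 8)(5 6 10)|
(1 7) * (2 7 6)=(1 6 2 7)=[0, 6, 7, 3, 4, 5, 2, 1]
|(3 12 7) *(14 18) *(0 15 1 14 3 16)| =|(0 15 1 14 18 3 12 7 16)| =9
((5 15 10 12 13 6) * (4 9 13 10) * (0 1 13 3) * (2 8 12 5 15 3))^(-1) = (0 3 5 10 12 8 2 9 4 15 6 13 1)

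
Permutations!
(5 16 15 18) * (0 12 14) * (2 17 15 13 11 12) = [2, 1, 17, 3, 4, 16, 6, 7, 8, 9, 10, 12, 14, 11, 0, 18, 13, 15, 5] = (0 2 17 15 18 5 16 13 11 12 14)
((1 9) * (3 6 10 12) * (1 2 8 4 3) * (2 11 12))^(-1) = ((1 9 11 12)(2 8 4 3 6 10))^(-1) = (1 12 11 9)(2 10 6 3 4 8)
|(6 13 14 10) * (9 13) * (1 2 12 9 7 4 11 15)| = |(1 2 12 9 13 14 10 6 7 4 11 15)| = 12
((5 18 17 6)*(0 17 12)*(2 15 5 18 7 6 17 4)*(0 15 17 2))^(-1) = (0 4)(2 17)(5 15 12 18 6 7)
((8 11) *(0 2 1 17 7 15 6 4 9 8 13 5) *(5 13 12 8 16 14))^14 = ((0 2 1 17 7 15 6 4 9 16 14 5)(8 11 12))^14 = (0 1 7 6 9 14)(2 17 15 4 16 5)(8 12 11)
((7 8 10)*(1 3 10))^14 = ((1 3 10 7 8))^14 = (1 8 7 10 3)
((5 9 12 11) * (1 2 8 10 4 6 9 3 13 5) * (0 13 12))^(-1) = (0 9 6 4 10 8 2 1 11 12 3 5 13)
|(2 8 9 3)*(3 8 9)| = |(2 9 8 3)| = 4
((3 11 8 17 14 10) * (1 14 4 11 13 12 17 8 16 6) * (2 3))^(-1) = ((1 14 10 2 3 13 12 17 4 11 16 6))^(-1) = (1 6 16 11 4 17 12 13 3 2 10 14)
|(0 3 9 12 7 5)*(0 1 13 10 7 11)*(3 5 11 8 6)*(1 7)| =60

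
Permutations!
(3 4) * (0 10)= (0 10)(3 4)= [10, 1, 2, 4, 3, 5, 6, 7, 8, 9, 0]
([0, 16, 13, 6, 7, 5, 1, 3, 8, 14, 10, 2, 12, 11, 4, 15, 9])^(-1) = [0, 6, 11, 7, 14, 5, 3, 4, 8, 16, 10, 13, 12, 2, 9, 15, 1]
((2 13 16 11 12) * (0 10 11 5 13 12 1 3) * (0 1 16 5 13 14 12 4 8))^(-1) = ((0 10 11 16 13 5 14 12 2 4 8)(1 3))^(-1) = (0 8 4 2 12 14 5 13 16 11 10)(1 3)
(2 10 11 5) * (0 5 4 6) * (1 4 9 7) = (0 5 2 10 11 9 7 1 4 6) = [5, 4, 10, 3, 6, 2, 0, 1, 8, 7, 11, 9]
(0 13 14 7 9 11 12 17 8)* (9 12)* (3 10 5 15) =(0 13 14 7 12 17 8)(3 10 5 15)(9 11) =[13, 1, 2, 10, 4, 15, 6, 12, 0, 11, 5, 9, 17, 14, 7, 3, 16, 8]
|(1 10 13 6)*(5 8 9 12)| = 4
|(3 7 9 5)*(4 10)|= 4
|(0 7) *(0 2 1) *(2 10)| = |(0 7 10 2 1)| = 5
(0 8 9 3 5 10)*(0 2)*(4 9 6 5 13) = (0 8 6 5 10 2)(3 13 4 9) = [8, 1, 0, 13, 9, 10, 5, 7, 6, 3, 2, 11, 12, 4]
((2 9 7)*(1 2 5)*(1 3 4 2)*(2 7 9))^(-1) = (9)(3 5 7 4)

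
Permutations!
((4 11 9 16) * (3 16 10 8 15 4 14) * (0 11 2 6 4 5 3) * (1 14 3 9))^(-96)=(16)(5 15 8 10 9)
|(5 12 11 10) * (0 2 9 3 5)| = |(0 2 9 3 5 12 11 10)| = 8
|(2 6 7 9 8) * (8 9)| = 4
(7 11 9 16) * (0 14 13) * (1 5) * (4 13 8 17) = (0 14 8 17 4 13)(1 5)(7 11 9 16) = [14, 5, 2, 3, 13, 1, 6, 11, 17, 16, 10, 9, 12, 0, 8, 15, 7, 4]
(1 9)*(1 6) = (1 9 6) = [0, 9, 2, 3, 4, 5, 1, 7, 8, 6]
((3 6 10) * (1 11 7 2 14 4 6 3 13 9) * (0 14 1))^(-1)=(0 9 13 10 6 4 14)(1 2 7 11)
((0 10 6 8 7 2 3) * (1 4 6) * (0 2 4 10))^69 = (1 10)(2 3)(4 6 8 7) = ((1 10)(2 3)(4 6 8 7))^69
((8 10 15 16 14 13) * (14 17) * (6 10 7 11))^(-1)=((6 10 15 16 17 14 13 8 7 11))^(-1)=(6 11 7 8 13 14 17 16 15 10)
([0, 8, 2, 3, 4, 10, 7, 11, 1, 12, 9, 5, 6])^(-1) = (1 8)(5 11 7 6 12 9 10)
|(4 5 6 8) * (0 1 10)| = |(0 1 10)(4 5 6 8)| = 12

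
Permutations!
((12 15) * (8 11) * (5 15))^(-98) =(5 15 12)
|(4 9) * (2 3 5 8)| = 4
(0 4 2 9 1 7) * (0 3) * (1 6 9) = [4, 7, 1, 0, 2, 5, 9, 3, 8, 6] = (0 4 2 1 7 3)(6 9)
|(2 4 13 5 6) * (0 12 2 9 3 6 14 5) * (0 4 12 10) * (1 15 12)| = 12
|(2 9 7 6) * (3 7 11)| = |(2 9 11 3 7 6)| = 6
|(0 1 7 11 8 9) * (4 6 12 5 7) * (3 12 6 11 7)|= 6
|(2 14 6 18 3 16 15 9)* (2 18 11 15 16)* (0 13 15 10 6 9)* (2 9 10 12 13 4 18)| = 13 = |(0 4 18 3 9 2 14 10 6 11 12 13 15)|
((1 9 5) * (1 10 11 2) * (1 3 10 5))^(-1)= (1 9)(2 11 10 3)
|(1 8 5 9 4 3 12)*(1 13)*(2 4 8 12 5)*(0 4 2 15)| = 21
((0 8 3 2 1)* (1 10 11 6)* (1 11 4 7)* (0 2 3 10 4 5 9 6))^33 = (0 6 5 8 11 9 10)(1 2 4 7)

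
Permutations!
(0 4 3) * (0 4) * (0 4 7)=(0 4 3 7)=[4, 1, 2, 7, 3, 5, 6, 0]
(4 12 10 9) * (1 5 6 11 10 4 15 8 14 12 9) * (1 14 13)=(1 5 6 11 10 14 12 4 9 15 8 13)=[0, 5, 2, 3, 9, 6, 11, 7, 13, 15, 14, 10, 4, 1, 12, 8]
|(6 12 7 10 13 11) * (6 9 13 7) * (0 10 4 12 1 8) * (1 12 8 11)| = 20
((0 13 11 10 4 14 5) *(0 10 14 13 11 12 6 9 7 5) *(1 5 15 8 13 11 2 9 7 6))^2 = (0 9 7 8 12 5 4 14 2 6 15 13 1 10 11)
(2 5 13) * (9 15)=(2 5 13)(9 15)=[0, 1, 5, 3, 4, 13, 6, 7, 8, 15, 10, 11, 12, 2, 14, 9]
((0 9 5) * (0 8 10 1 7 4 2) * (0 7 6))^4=(0 10 9 1 5 6 8)(2 7 4)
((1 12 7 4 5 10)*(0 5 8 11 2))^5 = (0 7)(1 11)(2 12)(4 5)(8 10)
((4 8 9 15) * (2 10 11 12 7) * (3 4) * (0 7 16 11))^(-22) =((0 7 2 10)(3 4 8 9 15)(11 12 16))^(-22) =(0 2)(3 9 4 15 8)(7 10)(11 16 12)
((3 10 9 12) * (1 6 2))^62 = (1 2 6)(3 9)(10 12)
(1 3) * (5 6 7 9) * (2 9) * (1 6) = (1 3 6 7 2 9 5) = [0, 3, 9, 6, 4, 1, 7, 2, 8, 5]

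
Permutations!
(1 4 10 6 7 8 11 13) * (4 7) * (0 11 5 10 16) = (0 11 13 1 7 8 5 10 6 4 16) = [11, 7, 2, 3, 16, 10, 4, 8, 5, 9, 6, 13, 12, 1, 14, 15, 0]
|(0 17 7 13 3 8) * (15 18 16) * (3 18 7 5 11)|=|(0 17 5 11 3 8)(7 13 18 16 15)|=30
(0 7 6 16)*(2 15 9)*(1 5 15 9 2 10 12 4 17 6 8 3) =(0 7 8 3 1 5 15 2 9 10 12 4 17 6 16) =[7, 5, 9, 1, 17, 15, 16, 8, 3, 10, 12, 11, 4, 13, 14, 2, 0, 6]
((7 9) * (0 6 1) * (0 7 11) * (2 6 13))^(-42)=(0 9 1 2)(6 13 11 7)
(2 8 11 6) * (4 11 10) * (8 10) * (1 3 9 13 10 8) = (1 3 9 13 10 4 11 6 2 8) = [0, 3, 8, 9, 11, 5, 2, 7, 1, 13, 4, 6, 12, 10]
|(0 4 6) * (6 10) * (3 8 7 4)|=7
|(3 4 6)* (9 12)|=6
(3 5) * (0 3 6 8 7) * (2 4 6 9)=(0 3 5 9 2 4 6 8 7)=[3, 1, 4, 5, 6, 9, 8, 0, 7, 2]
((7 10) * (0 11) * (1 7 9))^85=(0 11)(1 7 10 9)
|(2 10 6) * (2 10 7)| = 2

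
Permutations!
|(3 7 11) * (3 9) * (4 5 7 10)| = 7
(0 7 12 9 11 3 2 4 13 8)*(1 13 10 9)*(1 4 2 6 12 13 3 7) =(0 1 3 6 12 4 10 9 11 7 13 8) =[1, 3, 2, 6, 10, 5, 12, 13, 0, 11, 9, 7, 4, 8]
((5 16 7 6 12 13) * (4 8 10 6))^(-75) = ((4 8 10 6 12 13 5 16 7))^(-75) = (4 5 6)(7 13 10)(8 16 12)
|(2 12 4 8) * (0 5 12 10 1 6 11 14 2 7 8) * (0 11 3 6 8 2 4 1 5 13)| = |(0 13)(1 8 7 2 10 5 12)(3 6)(4 11 14)| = 42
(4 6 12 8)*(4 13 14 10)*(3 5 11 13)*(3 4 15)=(3 5 11 13 14 10 15)(4 6 12 8)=[0, 1, 2, 5, 6, 11, 12, 7, 4, 9, 15, 13, 8, 14, 10, 3]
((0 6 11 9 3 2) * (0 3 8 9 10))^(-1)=((0 6 11 10)(2 3)(8 9))^(-1)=(0 10 11 6)(2 3)(8 9)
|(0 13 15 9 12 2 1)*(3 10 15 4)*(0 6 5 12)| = 35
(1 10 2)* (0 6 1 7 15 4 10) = (0 6 1)(2 7 15 4 10) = [6, 0, 7, 3, 10, 5, 1, 15, 8, 9, 2, 11, 12, 13, 14, 4]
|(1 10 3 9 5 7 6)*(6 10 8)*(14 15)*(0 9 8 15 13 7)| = 9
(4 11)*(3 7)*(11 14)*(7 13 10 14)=(3 13 10 14 11 4 7)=[0, 1, 2, 13, 7, 5, 6, 3, 8, 9, 14, 4, 12, 10, 11]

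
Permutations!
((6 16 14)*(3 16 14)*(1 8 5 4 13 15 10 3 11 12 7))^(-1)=((1 8 5 4 13 15 10 3 16 11 12 7)(6 14))^(-1)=(1 7 12 11 16 3 10 15 13 4 5 8)(6 14)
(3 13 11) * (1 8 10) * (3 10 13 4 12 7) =[0, 8, 2, 4, 12, 5, 6, 3, 13, 9, 1, 10, 7, 11] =(1 8 13 11 10)(3 4 12 7)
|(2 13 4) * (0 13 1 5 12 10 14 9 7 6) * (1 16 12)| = 22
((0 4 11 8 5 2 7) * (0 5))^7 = (0 8 11 4)(2 7 5)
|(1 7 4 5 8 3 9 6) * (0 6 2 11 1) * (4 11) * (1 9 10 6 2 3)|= |(0 2 4 5 8 1 7 11 9 3 10 6)|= 12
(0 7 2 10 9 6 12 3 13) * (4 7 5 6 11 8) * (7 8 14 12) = (0 5 6 7 2 10 9 11 14 12 3 13)(4 8) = [5, 1, 10, 13, 8, 6, 7, 2, 4, 11, 9, 14, 3, 0, 12]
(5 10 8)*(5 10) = (8 10) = [0, 1, 2, 3, 4, 5, 6, 7, 10, 9, 8]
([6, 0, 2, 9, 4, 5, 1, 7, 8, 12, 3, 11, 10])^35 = (0 1 6)(3 10 12 9)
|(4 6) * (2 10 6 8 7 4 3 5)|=|(2 10 6 3 5)(4 8 7)|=15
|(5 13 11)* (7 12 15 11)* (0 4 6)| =6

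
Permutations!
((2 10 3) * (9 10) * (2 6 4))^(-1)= ((2 9 10 3 6 4))^(-1)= (2 4 6 3 10 9)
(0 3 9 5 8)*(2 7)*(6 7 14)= [3, 1, 14, 9, 4, 8, 7, 2, 0, 5, 10, 11, 12, 13, 6]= (0 3 9 5 8)(2 14 6 7)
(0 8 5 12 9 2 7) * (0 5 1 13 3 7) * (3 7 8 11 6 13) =[11, 3, 0, 8, 4, 12, 13, 5, 1, 2, 10, 6, 9, 7] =(0 11 6 13 7 5 12 9 2)(1 3 8)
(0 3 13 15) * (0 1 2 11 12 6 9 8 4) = (0 3 13 15 1 2 11 12 6 9 8 4) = [3, 2, 11, 13, 0, 5, 9, 7, 4, 8, 10, 12, 6, 15, 14, 1]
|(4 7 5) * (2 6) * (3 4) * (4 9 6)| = |(2 4 7 5 3 9 6)| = 7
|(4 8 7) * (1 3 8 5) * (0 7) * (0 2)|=|(0 7 4 5 1 3 8 2)|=8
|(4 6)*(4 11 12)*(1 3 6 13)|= |(1 3 6 11 12 4 13)|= 7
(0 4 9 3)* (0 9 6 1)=[4, 0, 2, 9, 6, 5, 1, 7, 8, 3]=(0 4 6 1)(3 9)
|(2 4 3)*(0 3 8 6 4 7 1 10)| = 6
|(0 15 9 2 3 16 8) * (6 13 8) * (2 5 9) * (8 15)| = 6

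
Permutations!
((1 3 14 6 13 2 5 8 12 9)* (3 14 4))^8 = (1 9 12 8 5 2 13 6 14)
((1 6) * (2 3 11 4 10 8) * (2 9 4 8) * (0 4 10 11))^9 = (0 4 11 8 9 10 2 3)(1 6)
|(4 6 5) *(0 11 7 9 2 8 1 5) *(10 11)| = 11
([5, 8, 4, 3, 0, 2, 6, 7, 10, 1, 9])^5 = (0 5 2 4)(1 8 10 9)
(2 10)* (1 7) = (1 7)(2 10) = [0, 7, 10, 3, 4, 5, 6, 1, 8, 9, 2]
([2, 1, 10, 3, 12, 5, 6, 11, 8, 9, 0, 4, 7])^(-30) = [0, 1, 2, 3, 7, 5, 6, 4, 8, 9, 10, 12, 11]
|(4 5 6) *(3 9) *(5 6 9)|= 6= |(3 5 9)(4 6)|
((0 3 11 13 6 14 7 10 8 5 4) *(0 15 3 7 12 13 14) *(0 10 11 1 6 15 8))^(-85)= (0 14 15 6 7 12 3 10 11 13 1)(4 5 8)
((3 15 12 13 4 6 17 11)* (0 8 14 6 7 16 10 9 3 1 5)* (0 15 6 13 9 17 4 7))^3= (0 13 10 1 12 6 8 7 17 5 9 4 14 16 11 15 3)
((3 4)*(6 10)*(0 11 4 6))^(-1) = (0 10 6 3 4 11)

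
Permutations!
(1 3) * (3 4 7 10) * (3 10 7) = (10)(1 4 3) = [0, 4, 2, 1, 3, 5, 6, 7, 8, 9, 10]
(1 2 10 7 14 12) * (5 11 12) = (1 2 10 7 14 5 11 12) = [0, 2, 10, 3, 4, 11, 6, 14, 8, 9, 7, 12, 1, 13, 5]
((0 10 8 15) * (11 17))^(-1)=(0 15 8 10)(11 17)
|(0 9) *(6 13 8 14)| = |(0 9)(6 13 8 14)| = 4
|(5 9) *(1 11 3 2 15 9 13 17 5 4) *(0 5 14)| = |(0 5 13 17 14)(1 11 3 2 15 9 4)| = 35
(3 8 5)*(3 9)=(3 8 5 9)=[0, 1, 2, 8, 4, 9, 6, 7, 5, 3]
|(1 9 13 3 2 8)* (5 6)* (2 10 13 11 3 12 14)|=10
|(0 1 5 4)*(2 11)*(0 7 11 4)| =|(0 1 5)(2 4 7 11)| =12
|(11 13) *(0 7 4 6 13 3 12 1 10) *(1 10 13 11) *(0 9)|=|(0 7 4 6 11 3 12 10 9)(1 13)|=18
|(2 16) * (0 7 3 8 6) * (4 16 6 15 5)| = 10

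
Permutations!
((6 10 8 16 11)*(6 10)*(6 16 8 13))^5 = (16)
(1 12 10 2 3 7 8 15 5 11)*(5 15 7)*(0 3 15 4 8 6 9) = (0 3 5 11 1 12 10 2 15 4 8 7 6 9) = [3, 12, 15, 5, 8, 11, 9, 6, 7, 0, 2, 1, 10, 13, 14, 4]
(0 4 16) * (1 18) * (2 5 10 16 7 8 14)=(0 4 7 8 14 2 5 10 16)(1 18)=[4, 18, 5, 3, 7, 10, 6, 8, 14, 9, 16, 11, 12, 13, 2, 15, 0, 17, 1]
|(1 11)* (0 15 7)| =6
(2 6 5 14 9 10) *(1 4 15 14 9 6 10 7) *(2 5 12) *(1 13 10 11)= (1 4 15 14 6 12 2 11)(5 9 7 13 10)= [0, 4, 11, 3, 15, 9, 12, 13, 8, 7, 5, 1, 2, 10, 6, 14]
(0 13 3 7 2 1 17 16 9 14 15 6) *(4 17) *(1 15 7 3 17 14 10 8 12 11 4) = (0 13 17 16 9 10 8 12 11 4 14 7 2 15 6) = [13, 1, 15, 3, 14, 5, 0, 2, 12, 10, 8, 4, 11, 17, 7, 6, 9, 16]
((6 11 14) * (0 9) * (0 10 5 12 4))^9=((0 9 10 5 12 4)(6 11 14))^9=(14)(0 5)(4 10)(9 12)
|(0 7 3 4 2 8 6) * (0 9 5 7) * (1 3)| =9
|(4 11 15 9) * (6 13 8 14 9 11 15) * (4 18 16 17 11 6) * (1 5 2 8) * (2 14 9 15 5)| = 14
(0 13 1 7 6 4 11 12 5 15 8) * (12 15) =[13, 7, 2, 3, 11, 12, 4, 6, 0, 9, 10, 15, 5, 1, 14, 8] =(0 13 1 7 6 4 11 15 8)(5 12)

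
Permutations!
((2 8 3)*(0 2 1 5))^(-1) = (0 5 1 3 8 2)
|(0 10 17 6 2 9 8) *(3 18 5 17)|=|(0 10 3 18 5 17 6 2 9 8)|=10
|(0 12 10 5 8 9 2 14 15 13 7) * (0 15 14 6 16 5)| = 6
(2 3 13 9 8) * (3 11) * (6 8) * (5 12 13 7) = (2 11 3 7 5 12 13 9 6 8) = [0, 1, 11, 7, 4, 12, 8, 5, 2, 6, 10, 3, 13, 9]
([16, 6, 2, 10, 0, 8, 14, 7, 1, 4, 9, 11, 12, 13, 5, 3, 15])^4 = (0 10 16 9 15 4 3)(1 8 5 14 6)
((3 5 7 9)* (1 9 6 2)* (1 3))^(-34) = ((1 9)(2 3 5 7 6))^(-34) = (9)(2 3 5 7 6)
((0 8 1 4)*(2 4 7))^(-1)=((0 8 1 7 2 4))^(-1)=(0 4 2 7 1 8)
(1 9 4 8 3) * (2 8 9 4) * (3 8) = [0, 4, 3, 1, 9, 5, 6, 7, 8, 2] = (1 4 9 2 3)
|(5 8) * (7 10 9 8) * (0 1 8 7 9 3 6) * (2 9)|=|(0 1 8 5 2 9 7 10 3 6)|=10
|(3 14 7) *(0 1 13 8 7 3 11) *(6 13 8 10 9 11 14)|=|(0 1 8 7 14 3 6 13 10 9 11)|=11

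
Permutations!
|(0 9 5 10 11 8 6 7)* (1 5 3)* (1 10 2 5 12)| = 8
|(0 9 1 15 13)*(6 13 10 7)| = |(0 9 1 15 10 7 6 13)| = 8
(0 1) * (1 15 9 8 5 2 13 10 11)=(0 15 9 8 5 2 13 10 11 1)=[15, 0, 13, 3, 4, 2, 6, 7, 5, 8, 11, 1, 12, 10, 14, 9]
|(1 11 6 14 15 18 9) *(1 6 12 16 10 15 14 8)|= 10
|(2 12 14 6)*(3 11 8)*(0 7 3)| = 20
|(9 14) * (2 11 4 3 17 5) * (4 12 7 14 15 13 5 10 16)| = 45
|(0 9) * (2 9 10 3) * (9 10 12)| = 3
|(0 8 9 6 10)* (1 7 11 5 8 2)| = |(0 2 1 7 11 5 8 9 6 10)| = 10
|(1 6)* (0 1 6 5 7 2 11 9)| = 7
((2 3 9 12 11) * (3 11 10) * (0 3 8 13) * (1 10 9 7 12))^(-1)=(0 13 8 10 1 9 12 7 3)(2 11)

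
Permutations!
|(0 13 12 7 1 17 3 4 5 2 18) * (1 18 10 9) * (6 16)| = 40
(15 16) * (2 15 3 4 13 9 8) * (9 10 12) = [0, 1, 15, 4, 13, 5, 6, 7, 2, 8, 12, 11, 9, 10, 14, 16, 3] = (2 15 16 3 4 13 10 12 9 8)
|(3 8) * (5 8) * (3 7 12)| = 5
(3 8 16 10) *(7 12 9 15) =(3 8 16 10)(7 12 9 15) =[0, 1, 2, 8, 4, 5, 6, 12, 16, 15, 3, 11, 9, 13, 14, 7, 10]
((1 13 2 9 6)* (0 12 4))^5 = (13)(0 4 12)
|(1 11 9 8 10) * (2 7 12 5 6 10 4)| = 11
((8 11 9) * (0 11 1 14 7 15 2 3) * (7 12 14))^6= (0 15 8)(1 11 2)(3 7 9)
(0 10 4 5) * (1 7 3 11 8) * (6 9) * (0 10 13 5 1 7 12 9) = (0 13 5 10 4 1 12 9 6)(3 11 8 7) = [13, 12, 2, 11, 1, 10, 0, 3, 7, 6, 4, 8, 9, 5]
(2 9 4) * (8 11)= (2 9 4)(8 11)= [0, 1, 9, 3, 2, 5, 6, 7, 11, 4, 10, 8]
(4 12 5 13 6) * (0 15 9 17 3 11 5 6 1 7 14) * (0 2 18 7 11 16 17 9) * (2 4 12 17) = (0 15)(1 11 5 13)(2 18 7 14 4 17 3 16)(6 12) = [15, 11, 18, 16, 17, 13, 12, 14, 8, 9, 10, 5, 6, 1, 4, 0, 2, 3, 7]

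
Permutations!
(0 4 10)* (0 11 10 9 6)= (0 4 9 6)(10 11)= [4, 1, 2, 3, 9, 5, 0, 7, 8, 6, 11, 10]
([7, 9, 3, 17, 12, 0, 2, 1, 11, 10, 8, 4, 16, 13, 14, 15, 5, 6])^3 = [9, 8, 6, 2, 5, 1, 17, 10, 12, 11, 4, 16, 0, 13, 14, 15, 7, 3]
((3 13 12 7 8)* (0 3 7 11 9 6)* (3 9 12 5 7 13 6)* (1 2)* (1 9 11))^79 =((0 11 12 1 2 9 3 6)(5 7 8 13))^79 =(0 6 3 9 2 1 12 11)(5 13 8 7)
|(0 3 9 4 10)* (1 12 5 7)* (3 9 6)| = 4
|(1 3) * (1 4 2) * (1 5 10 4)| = 4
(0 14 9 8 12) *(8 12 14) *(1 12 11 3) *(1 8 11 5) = (0 11 3 8 14 9 5 1 12) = [11, 12, 2, 8, 4, 1, 6, 7, 14, 5, 10, 3, 0, 13, 9]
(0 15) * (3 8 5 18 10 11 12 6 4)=(0 15)(3 8 5 18 10 11 12 6 4)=[15, 1, 2, 8, 3, 18, 4, 7, 5, 9, 11, 12, 6, 13, 14, 0, 16, 17, 10]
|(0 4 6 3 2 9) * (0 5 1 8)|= |(0 4 6 3 2 9 5 1 8)|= 9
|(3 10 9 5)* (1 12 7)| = |(1 12 7)(3 10 9 5)| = 12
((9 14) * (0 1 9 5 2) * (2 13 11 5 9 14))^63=((0 1 14 9 2)(5 13 11))^63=(0 9 1 2 14)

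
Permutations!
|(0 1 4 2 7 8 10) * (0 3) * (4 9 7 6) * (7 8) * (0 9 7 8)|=|(0 1 7 8 10 3 9)(2 6 4)|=21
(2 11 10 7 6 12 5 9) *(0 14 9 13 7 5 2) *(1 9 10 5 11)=(0 14 10 11 5 13 7 6 12 2 1 9)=[14, 9, 1, 3, 4, 13, 12, 6, 8, 0, 11, 5, 2, 7, 10]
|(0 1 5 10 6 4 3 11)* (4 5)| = |(0 1 4 3 11)(5 10 6)| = 15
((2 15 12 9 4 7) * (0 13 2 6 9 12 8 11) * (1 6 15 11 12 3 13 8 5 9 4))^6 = (0 11 2 13 3 12 8)(1 9 5 15 7 4 6)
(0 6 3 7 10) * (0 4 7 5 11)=(0 6 3 5 11)(4 7 10)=[6, 1, 2, 5, 7, 11, 3, 10, 8, 9, 4, 0]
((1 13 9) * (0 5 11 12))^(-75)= ((0 5 11 12)(1 13 9))^(-75)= (13)(0 5 11 12)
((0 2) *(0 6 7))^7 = (0 7 6 2)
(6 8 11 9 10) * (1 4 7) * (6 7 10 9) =(1 4 10 7)(6 8 11) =[0, 4, 2, 3, 10, 5, 8, 1, 11, 9, 7, 6]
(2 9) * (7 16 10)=(2 9)(7 16 10)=[0, 1, 9, 3, 4, 5, 6, 16, 8, 2, 7, 11, 12, 13, 14, 15, 10]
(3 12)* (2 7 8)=(2 7 8)(3 12)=[0, 1, 7, 12, 4, 5, 6, 8, 2, 9, 10, 11, 3]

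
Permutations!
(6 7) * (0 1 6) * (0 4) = (0 1 6 7 4) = [1, 6, 2, 3, 0, 5, 7, 4]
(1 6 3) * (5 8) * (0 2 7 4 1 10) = (0 2 7 4 1 6 3 10)(5 8) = [2, 6, 7, 10, 1, 8, 3, 4, 5, 9, 0]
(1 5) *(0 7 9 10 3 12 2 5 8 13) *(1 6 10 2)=(0 7 9 2 5 6 10 3 12 1 8 13)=[7, 8, 5, 12, 4, 6, 10, 9, 13, 2, 3, 11, 1, 0]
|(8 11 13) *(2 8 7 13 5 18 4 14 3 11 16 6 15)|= |(2 8 16 6 15)(3 11 5 18 4 14)(7 13)|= 30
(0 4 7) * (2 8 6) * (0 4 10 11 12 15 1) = (0 10 11 12 15 1)(2 8 6)(4 7) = [10, 0, 8, 3, 7, 5, 2, 4, 6, 9, 11, 12, 15, 13, 14, 1]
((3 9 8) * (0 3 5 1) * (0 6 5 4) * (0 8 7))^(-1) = (0 7 9 3)(1 5 6)(4 8)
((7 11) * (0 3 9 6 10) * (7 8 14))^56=(14)(0 3 9 6 10)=((0 3 9 6 10)(7 11 8 14))^56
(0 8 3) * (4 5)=(0 8 3)(4 5)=[8, 1, 2, 0, 5, 4, 6, 7, 3]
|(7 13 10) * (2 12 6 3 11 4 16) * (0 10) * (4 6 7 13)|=15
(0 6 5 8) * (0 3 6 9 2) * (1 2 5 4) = (0 9 5 8 3 6 4 1 2) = [9, 2, 0, 6, 1, 8, 4, 7, 3, 5]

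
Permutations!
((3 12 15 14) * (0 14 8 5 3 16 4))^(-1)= ((0 14 16 4)(3 12 15 8 5))^(-1)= (0 4 16 14)(3 5 8 15 12)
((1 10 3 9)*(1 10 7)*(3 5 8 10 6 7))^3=(10)(1 6 3 7 9)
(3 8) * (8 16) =(3 16 8) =[0, 1, 2, 16, 4, 5, 6, 7, 3, 9, 10, 11, 12, 13, 14, 15, 8]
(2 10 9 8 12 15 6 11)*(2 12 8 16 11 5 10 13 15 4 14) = (2 13 15 6 5 10 9 16 11 12 4 14) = [0, 1, 13, 3, 14, 10, 5, 7, 8, 16, 9, 12, 4, 15, 2, 6, 11]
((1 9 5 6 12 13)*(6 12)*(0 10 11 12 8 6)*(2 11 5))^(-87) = ((0 10 5 8 6)(1 9 2 11 12 13))^(-87) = (0 8 10 6 5)(1 11)(2 13)(9 12)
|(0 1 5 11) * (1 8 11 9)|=|(0 8 11)(1 5 9)|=3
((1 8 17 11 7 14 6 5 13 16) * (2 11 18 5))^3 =((1 8 17 18 5 13 16)(2 11 7 14 6))^3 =(1 18 16 17 13 8 5)(2 14 11 6 7)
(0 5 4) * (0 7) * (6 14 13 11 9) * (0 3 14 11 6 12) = (0 5 4 7 3 14 13 6 11 9 12) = [5, 1, 2, 14, 7, 4, 11, 3, 8, 12, 10, 9, 0, 6, 13]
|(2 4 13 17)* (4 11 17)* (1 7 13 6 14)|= 6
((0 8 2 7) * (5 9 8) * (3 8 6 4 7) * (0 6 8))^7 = ((0 5 9 8 2 3)(4 7 6))^7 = (0 5 9 8 2 3)(4 7 6)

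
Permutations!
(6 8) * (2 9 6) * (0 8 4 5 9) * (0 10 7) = (0 8 2 10 7)(4 5 9 6) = [8, 1, 10, 3, 5, 9, 4, 0, 2, 6, 7]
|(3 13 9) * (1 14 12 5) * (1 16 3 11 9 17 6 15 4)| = |(1 14 12 5 16 3 13 17 6 15 4)(9 11)| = 22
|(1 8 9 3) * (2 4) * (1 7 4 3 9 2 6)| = 7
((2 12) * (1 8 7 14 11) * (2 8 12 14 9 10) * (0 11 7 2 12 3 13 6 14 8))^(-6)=(0 6 12 13 10 3 9 1 7 11 14)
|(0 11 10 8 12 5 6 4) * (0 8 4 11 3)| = 14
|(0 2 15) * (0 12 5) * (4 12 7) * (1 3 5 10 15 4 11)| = |(0 2 4 12 10 15 7 11 1 3 5)| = 11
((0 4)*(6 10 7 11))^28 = ((0 4)(6 10 7 11))^28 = (11)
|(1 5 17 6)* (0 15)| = |(0 15)(1 5 17 6)| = 4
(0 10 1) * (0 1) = (0 10) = [10, 1, 2, 3, 4, 5, 6, 7, 8, 9, 0]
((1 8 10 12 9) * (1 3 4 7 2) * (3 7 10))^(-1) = (1 2 7 9 12 10 4 3 8)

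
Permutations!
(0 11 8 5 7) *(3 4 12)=(0 11 8 5 7)(3 4 12)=[11, 1, 2, 4, 12, 7, 6, 0, 5, 9, 10, 8, 3]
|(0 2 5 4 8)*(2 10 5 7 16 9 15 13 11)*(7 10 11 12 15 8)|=|(0 11 2 10 5 4 7 16 9 8)(12 15 13)|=30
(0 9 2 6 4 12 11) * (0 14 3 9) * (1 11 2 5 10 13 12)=(1 11 14 3 9 5 10 13 12 2 6 4)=[0, 11, 6, 9, 1, 10, 4, 7, 8, 5, 13, 14, 2, 12, 3]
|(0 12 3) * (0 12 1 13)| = |(0 1 13)(3 12)| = 6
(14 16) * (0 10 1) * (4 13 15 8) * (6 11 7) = (0 10 1)(4 13 15 8)(6 11 7)(14 16) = [10, 0, 2, 3, 13, 5, 11, 6, 4, 9, 1, 7, 12, 15, 16, 8, 14]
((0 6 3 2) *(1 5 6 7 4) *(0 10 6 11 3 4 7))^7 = ((1 5 11 3 2 10 6 4))^7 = (1 4 6 10 2 3 11 5)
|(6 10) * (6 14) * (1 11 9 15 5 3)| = |(1 11 9 15 5 3)(6 10 14)| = 6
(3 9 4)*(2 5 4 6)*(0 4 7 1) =(0 4 3 9 6 2 5 7 1) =[4, 0, 5, 9, 3, 7, 2, 1, 8, 6]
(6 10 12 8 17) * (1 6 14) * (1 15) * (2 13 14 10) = (1 6 2 13 14 15)(8 17 10 12) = [0, 6, 13, 3, 4, 5, 2, 7, 17, 9, 12, 11, 8, 14, 15, 1, 16, 10]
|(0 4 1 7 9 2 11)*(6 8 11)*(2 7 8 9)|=|(0 4 1 8 11)(2 6 9 7)|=20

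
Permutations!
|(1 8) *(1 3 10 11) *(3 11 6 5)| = |(1 8 11)(3 10 6 5)| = 12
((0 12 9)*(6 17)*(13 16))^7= (0 12 9)(6 17)(13 16)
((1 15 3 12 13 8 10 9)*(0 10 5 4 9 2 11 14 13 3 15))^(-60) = (15)(0 8 10 5 2 4 11 9 14 1 13)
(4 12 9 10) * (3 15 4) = (3 15 4 12 9 10) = [0, 1, 2, 15, 12, 5, 6, 7, 8, 10, 3, 11, 9, 13, 14, 4]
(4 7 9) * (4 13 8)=[0, 1, 2, 3, 7, 5, 6, 9, 4, 13, 10, 11, 12, 8]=(4 7 9 13 8)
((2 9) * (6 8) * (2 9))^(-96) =(9)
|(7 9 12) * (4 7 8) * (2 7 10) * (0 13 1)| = 21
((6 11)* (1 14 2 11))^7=(1 2 6 14 11)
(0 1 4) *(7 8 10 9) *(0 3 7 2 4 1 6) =(0 6)(2 4 3 7 8 10 9) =[6, 1, 4, 7, 3, 5, 0, 8, 10, 2, 9]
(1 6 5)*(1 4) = (1 6 5 4) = [0, 6, 2, 3, 1, 4, 5]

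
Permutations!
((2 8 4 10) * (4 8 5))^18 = (2 4)(5 10)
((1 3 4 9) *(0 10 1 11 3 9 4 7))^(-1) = ((0 10 1 9 11 3 7))^(-1) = (0 7 3 11 9 1 10)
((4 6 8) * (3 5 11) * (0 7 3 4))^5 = ((0 7 3 5 11 4 6 8))^5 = (0 4 3 8 11 7 6 5)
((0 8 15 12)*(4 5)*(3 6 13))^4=((0 8 15 12)(3 6 13)(4 5))^4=(15)(3 6 13)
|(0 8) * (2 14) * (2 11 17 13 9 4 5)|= |(0 8)(2 14 11 17 13 9 4 5)|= 8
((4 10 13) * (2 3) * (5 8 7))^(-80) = (4 10 13)(5 8 7)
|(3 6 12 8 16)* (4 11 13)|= 15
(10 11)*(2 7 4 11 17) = [0, 1, 7, 3, 11, 5, 6, 4, 8, 9, 17, 10, 12, 13, 14, 15, 16, 2] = (2 7 4 11 10 17)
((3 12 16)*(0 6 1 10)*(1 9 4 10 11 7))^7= ((0 6 9 4 10)(1 11 7)(3 12 16))^7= (0 9 10 6 4)(1 11 7)(3 12 16)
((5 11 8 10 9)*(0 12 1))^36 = (12)(5 11 8 10 9)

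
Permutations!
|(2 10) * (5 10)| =|(2 5 10)| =3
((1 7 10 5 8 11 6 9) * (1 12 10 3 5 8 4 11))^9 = ((1 7 3 5 4 11 6 9 12 10 8))^9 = (1 10 9 11 5 7 8 12 6 4 3)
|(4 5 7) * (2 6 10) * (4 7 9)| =|(2 6 10)(4 5 9)| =3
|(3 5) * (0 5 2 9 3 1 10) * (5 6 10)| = 6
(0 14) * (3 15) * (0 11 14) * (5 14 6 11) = (3 15)(5 14)(6 11) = [0, 1, 2, 15, 4, 14, 11, 7, 8, 9, 10, 6, 12, 13, 5, 3]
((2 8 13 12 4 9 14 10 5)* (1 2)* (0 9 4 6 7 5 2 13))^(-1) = ((0 9 14 10 2 8)(1 13 12 6 7 5))^(-1) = (0 8 2 10 14 9)(1 5 7 6 12 13)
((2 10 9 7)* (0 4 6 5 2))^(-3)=(0 10 6 7 2 4 9 5)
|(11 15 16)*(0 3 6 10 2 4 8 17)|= 24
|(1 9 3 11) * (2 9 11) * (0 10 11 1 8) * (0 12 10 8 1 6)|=21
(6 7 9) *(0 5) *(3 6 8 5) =(0 3 6 7 9 8 5) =[3, 1, 2, 6, 4, 0, 7, 9, 5, 8]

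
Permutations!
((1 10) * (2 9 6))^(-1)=((1 10)(2 9 6))^(-1)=(1 10)(2 6 9)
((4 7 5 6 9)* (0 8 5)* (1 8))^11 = (0 5 4 1 6 7 8 9)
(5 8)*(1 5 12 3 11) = (1 5 8 12 3 11) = [0, 5, 2, 11, 4, 8, 6, 7, 12, 9, 10, 1, 3]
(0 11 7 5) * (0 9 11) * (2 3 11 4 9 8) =(2 3 11 7 5 8)(4 9) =[0, 1, 3, 11, 9, 8, 6, 5, 2, 4, 10, 7]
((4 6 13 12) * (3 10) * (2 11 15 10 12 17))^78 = ((2 11 15 10 3 12 4 6 13 17))^78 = (2 13 4 3 15)(6 12 10 11 17)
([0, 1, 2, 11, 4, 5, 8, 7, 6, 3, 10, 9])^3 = (11)(6 8)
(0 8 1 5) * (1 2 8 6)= (0 6 1 5)(2 8)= [6, 5, 8, 3, 4, 0, 1, 7, 2]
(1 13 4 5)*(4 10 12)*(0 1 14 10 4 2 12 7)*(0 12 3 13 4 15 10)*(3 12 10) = [1, 4, 12, 13, 5, 14, 6, 10, 8, 9, 7, 11, 2, 15, 0, 3] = (0 1 4 5 14)(2 12)(3 13 15)(7 10)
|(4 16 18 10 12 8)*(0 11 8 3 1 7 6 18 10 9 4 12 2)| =14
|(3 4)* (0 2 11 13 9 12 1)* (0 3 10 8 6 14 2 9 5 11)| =33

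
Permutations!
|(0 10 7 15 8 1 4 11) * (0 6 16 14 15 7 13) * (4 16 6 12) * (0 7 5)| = |(0 10 13 7 5)(1 16 14 15 8)(4 11 12)| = 15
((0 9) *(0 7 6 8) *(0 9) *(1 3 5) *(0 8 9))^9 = ((0 8)(1 3 5)(6 9 7))^9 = (9)(0 8)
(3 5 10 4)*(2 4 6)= (2 4 3 5 10 6)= [0, 1, 4, 5, 3, 10, 2, 7, 8, 9, 6]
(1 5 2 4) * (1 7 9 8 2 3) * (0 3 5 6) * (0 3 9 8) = (0 9)(1 6 3)(2 4 7 8) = [9, 6, 4, 1, 7, 5, 3, 8, 2, 0]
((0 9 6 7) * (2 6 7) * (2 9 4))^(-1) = (0 7 9 6 2 4)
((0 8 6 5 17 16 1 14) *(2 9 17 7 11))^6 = (0 2)(1 7)(5 16)(6 17)(8 9)(11 14)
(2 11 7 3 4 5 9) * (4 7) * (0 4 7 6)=(0 4 5 9 2 11 7 3 6)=[4, 1, 11, 6, 5, 9, 0, 3, 8, 2, 10, 7]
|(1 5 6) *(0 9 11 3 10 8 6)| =|(0 9 11 3 10 8 6 1 5)| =9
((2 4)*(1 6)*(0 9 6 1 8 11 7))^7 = (0 9 6 8 11 7)(2 4)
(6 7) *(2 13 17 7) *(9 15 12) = (2 13 17 7 6)(9 15 12) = [0, 1, 13, 3, 4, 5, 2, 6, 8, 15, 10, 11, 9, 17, 14, 12, 16, 7]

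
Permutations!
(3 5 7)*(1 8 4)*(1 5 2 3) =(1 8 4 5 7)(2 3) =[0, 8, 3, 2, 5, 7, 6, 1, 4]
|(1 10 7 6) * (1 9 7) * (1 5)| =|(1 10 5)(6 9 7)| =3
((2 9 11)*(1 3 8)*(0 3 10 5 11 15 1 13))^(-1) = ((0 3 8 13)(1 10 5 11 2 9 15))^(-1) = (0 13 8 3)(1 15 9 2 11 5 10)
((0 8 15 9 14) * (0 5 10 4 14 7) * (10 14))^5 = ((0 8 15 9 7)(4 10)(5 14))^5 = (15)(4 10)(5 14)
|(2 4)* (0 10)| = 2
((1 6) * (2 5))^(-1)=((1 6)(2 5))^(-1)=(1 6)(2 5)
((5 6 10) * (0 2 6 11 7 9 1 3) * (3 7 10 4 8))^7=((0 2 6 4 8 3)(1 7 9)(5 11 10))^7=(0 2 6 4 8 3)(1 7 9)(5 11 10)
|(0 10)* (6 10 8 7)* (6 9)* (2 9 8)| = |(0 2 9 6 10)(7 8)| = 10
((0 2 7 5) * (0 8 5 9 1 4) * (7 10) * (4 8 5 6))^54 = ((0 2 10 7 9 1 8 6 4))^54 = (10)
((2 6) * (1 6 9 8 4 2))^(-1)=(1 6)(2 4 8 9)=((1 6)(2 9 8 4))^(-1)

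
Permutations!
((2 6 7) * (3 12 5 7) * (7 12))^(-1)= (2 7 3 6)(5 12)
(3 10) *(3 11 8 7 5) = [0, 1, 2, 10, 4, 3, 6, 5, 7, 9, 11, 8] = (3 10 11 8 7 5)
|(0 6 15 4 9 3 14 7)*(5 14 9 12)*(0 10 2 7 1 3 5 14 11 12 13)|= |(0 6 15 4 13)(1 3 9 5 11 12 14)(2 7 10)|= 105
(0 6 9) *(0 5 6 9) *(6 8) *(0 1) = [9, 0, 2, 3, 4, 8, 1, 7, 6, 5] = (0 9 5 8 6 1)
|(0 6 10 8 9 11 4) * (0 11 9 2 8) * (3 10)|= 4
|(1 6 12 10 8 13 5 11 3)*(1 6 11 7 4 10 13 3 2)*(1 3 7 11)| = 28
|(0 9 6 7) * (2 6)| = |(0 9 2 6 7)| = 5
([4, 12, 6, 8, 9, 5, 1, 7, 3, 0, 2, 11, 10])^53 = (0 9 4)(1 2 12 6 10)(3 8)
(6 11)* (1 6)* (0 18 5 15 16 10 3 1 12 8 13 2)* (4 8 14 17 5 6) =[18, 4, 0, 1, 8, 15, 11, 7, 13, 9, 3, 12, 14, 2, 17, 16, 10, 5, 6] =(0 18 6 11 12 14 17 5 15 16 10 3 1 4 8 13 2)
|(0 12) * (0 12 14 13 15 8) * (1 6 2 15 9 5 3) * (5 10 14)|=8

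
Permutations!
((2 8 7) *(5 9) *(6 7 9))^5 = (2 7 6 5 9 8)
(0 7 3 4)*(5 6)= (0 7 3 4)(5 6)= [7, 1, 2, 4, 0, 6, 5, 3]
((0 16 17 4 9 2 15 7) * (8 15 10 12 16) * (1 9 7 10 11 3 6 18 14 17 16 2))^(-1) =((0 8 15 10 12 2 11 3 6 18 14 17 4 7)(1 9))^(-1) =(0 7 4 17 14 18 6 3 11 2 12 10 15 8)(1 9)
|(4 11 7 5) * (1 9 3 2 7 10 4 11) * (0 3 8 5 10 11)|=10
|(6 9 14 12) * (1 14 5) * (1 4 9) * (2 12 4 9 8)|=|(1 14 4 8 2 12 6)(5 9)|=14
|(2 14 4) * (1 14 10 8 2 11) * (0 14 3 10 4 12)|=21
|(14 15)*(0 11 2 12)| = |(0 11 2 12)(14 15)| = 4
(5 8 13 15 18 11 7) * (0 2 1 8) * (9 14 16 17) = [2, 8, 1, 3, 4, 0, 6, 5, 13, 14, 10, 7, 12, 15, 16, 18, 17, 9, 11] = (0 2 1 8 13 15 18 11 7 5)(9 14 16 17)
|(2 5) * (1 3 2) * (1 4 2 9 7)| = 12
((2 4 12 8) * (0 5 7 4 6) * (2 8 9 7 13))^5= (13)(4 12 9 7)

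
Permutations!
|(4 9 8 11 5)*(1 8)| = 6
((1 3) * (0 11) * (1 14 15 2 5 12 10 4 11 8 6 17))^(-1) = (0 11 4 10 12 5 2 15 14 3 1 17 6 8)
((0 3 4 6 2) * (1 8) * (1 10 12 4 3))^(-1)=(0 2 6 4 12 10 8 1)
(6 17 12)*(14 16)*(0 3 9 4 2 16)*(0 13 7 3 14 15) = (0 14 13 7 3 9 4 2 16 15)(6 17 12) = [14, 1, 16, 9, 2, 5, 17, 3, 8, 4, 10, 11, 6, 7, 13, 0, 15, 12]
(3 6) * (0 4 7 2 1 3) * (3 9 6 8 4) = (0 3 8 4 7 2 1 9 6) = [3, 9, 1, 8, 7, 5, 0, 2, 4, 6]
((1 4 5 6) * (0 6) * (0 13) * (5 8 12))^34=(0 1 8 5)(4 12 13 6)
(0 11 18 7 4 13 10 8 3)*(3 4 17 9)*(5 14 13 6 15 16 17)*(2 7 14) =(0 11 18 14 13 10 8 4 6 15 16 17 9 3)(2 7 5) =[11, 1, 7, 0, 6, 2, 15, 5, 4, 3, 8, 18, 12, 10, 13, 16, 17, 9, 14]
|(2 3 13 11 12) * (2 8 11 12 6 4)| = |(2 3 13 12 8 11 6 4)| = 8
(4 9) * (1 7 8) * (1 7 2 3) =(1 2 3)(4 9)(7 8) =[0, 2, 3, 1, 9, 5, 6, 8, 7, 4]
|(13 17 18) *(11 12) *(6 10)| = |(6 10)(11 12)(13 17 18)| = 6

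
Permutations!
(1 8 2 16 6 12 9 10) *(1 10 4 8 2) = [0, 2, 16, 3, 8, 5, 12, 7, 1, 4, 10, 11, 9, 13, 14, 15, 6] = (1 2 16 6 12 9 4 8)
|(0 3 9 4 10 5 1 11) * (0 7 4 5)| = |(0 3 9 5 1 11 7 4 10)| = 9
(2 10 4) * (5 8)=(2 10 4)(5 8)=[0, 1, 10, 3, 2, 8, 6, 7, 5, 9, 4]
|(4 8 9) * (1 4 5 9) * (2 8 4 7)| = 4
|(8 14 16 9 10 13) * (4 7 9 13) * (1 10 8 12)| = 10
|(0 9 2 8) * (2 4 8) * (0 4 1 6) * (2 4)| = |(0 9 1 6)(2 4 8)| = 12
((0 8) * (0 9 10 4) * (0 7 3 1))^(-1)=(0 1 3 7 4 10 9 8)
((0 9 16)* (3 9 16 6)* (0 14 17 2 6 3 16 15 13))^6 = (2 6 16 14 17)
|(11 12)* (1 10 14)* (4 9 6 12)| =15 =|(1 10 14)(4 9 6 12 11)|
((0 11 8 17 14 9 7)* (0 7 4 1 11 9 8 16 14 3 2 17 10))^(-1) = ((0 9 4 1 11 16 14 8 10)(2 17 3))^(-1) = (0 10 8 14 16 11 1 4 9)(2 3 17)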